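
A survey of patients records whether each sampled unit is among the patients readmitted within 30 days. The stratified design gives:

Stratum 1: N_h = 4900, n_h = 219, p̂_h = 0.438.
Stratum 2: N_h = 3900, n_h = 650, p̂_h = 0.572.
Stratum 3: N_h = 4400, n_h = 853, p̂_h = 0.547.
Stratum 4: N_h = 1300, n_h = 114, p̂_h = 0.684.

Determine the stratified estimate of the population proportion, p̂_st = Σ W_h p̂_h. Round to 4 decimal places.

N = 14500; stratum weights W_h = N_h/N.
p̂_st = Σ W_h p̂_h = (4900·0.438 + 3900·0.572 + 4400·0.547 + 1300·0.684)/14500 = 0.52917

p̂_st ≈ 0.5292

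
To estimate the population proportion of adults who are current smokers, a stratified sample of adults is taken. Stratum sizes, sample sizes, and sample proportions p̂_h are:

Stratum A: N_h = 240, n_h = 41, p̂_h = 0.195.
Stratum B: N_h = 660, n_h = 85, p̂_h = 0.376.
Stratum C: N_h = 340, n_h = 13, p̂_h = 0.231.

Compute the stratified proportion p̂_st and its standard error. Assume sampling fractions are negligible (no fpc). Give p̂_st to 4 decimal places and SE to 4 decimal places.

N = 1240; stratum weights W_h = N_h/N.
p̂_st = Σ W_h p̂_h = (240·0.195 + 660·0.376 + 340·0.231)/1240 = 0.30121
V̂(p̂_st) = Σ W_h² p̂_h(1−p̂_h)/(n_h−1):
  stratum A: (240/1240)²·0.195·0.805/40 = 0.000147011
  stratum B: (660/1240)²·0.376·0.624/84 = 0.000791294
  stratum C: (340/1240)²·0.231·0.769/12 = 0.00111294
V̂(p̂_st) = 0.00205124; SE = √V̂ = 0.0452907

p̂_st ≈ 0.3012, SE ≈ 0.0453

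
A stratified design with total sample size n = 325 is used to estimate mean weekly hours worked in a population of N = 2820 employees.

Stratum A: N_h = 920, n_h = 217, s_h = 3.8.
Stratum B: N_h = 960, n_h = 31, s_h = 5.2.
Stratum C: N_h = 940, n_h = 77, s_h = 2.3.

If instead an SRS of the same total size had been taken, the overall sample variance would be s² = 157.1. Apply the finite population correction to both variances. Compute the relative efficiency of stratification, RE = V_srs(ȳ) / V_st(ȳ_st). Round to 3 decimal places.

RE ≈ 3.879

V̂(ȳ_st) = Σ W_h² (1 − n_h/N_h) s_h²/n_h, with W_h = N_h/N and N = 2820:
  stratum A: (920/2820)²·(1 − 217/920)·3.8²/217 = 0.00541193
  stratum B: (960/2820)²·(1 − 31/960)·5.2²/31 = 0.0978214
  stratum C: (940/2820)²·(1 − 77/940)·2.3²/77 = 0.00700818
V_st = 0.110241
V_srs = (1 − 325/2820)·157.1/325 = 0.427675
Relative efficiency = V_srs / V_st = 0.427675/0.110241 = 3.8794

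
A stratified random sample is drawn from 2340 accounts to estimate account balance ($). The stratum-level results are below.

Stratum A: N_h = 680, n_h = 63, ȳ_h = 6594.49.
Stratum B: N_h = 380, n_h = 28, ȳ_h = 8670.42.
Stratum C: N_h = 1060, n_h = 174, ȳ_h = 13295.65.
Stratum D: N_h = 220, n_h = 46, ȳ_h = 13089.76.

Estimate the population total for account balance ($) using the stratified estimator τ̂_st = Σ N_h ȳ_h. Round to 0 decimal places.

τ̂_st ≈ 24752149

τ̂_st = Σ N_h ȳ_h = 680·6594.49 + 380·8670.42 + 1060·13295.65 + 220·13089.76 = 24752149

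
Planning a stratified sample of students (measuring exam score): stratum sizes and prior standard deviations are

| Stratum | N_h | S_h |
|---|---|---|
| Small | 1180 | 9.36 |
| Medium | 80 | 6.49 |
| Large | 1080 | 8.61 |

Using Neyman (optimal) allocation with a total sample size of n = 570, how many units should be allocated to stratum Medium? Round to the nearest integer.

14

Neyman allocation: n_h = n · N_h S_h / Σ N_i S_i, with n = 570.
  stratum Small: N_h·S_h = 1180·9.36 = 11044.80
  stratum Medium: N_h·S_h = 80·6.49 = 519.20
  stratum Large: N_h·S_h = 1080·8.61 = 9298.80
Σ N_h S_h = 20862.80
n for stratum Medium = 570·519.20/20862.80 = 14.185 → 14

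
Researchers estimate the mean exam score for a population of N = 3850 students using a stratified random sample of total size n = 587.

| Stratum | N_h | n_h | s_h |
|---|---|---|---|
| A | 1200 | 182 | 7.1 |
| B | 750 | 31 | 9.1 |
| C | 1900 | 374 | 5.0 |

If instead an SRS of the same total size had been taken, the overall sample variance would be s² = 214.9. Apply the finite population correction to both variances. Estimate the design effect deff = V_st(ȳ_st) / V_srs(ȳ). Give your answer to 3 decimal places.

V̂(ȳ_st) = Σ W_h² (1 − n_h/N_h) s_h²/n_h, with W_h = N_h/N and N = 3850:
  stratum A: (1200/3850)²·(1 − 182/1200)·7.1²/182 = 0.0228272
  stratum B: (750/3850)²·(1 − 31/750)·9.1²/31 = 0.0971829
  stratum C: (1900/3850)²·(1 − 374/1900)·5.0²/374 = 0.0130754
V_st = 0.133085
V_srs = (1 − 587/3850)·214.9/587 = 0.310281
deff = V_st / V_srs = 0.133085/0.310281 = 0.4289

deff ≈ 0.429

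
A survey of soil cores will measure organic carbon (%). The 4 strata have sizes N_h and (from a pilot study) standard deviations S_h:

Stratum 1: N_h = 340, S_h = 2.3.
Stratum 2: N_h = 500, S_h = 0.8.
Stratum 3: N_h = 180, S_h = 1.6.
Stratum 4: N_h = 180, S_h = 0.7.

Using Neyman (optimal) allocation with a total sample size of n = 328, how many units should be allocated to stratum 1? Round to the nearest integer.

161

Neyman allocation: n_h = n · N_h S_h / Σ N_i S_i, with n = 328.
  stratum 1: N_h·S_h = 340·2.3 = 782.00
  stratum 2: N_h·S_h = 500·0.8 = 400.00
  stratum 3: N_h·S_h = 180·1.6 = 288.00
  stratum 4: N_h·S_h = 180·0.7 = 126.00
Σ N_h S_h = 1596.00
n for stratum 1 = 328·782.00/1596.00 = 160.712 → 161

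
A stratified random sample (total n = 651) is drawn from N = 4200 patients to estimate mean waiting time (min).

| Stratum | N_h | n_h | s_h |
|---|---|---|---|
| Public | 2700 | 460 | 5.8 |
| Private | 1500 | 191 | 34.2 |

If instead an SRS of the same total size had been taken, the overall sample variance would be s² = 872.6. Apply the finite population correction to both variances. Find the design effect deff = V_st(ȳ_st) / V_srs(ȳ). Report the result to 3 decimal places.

deff ≈ 0.624

V̂(ȳ_st) = Σ W_h² (1 − n_h/N_h) s_h²/n_h, with W_h = N_h/N and N = 4200:
  stratum Public: (2700/4200)²·(1 − 460/2700)·5.8²/460 = 0.0250733
  stratum Private: (1500/4200)²·(1 − 191/1500)·34.2²/191 = 0.681634
V_st = 0.706707
V_srs = (1 − 651/4200)·872.6/651 = 1.13264
deff = V_st / V_srs = 0.706707/1.13264 = 0.6239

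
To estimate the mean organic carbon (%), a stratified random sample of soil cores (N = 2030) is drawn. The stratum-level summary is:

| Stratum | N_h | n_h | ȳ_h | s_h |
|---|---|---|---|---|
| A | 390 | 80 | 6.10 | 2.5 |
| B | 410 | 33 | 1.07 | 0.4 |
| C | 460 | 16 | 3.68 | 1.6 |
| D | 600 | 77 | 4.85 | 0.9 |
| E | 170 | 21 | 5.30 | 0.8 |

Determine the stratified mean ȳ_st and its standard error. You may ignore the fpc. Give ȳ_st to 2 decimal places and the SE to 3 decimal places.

ȳ_st = Σ W_h ȳ_h = (390·6.10 + 410·1.07 + 460·3.68 + 600·4.85 + 170·5.30)/2030 = 4.09926
V̂(ȳ_st) = Σ W_h² s_h²/n_h, with W_h = N_h/N and N = 2030:
  stratum A: (390/2030)²·2.5²/80 = 0.00288355
  stratum B: (410/2030)²·0.4²/33 = 0.00019778
  stratum C: (460/2030)²·1.6²/16 = 0.00821568
  stratum D: (600/2030)²·0.9²/77 = 0.000918977
  stratum E: (170/2030)²·0.8²/21 = 0.00021373
V̂(ȳ_st) = 0.0124297
SE(ȳ_st) = √0.0124297 = 0.111489

ȳ_st ≈ 4.10, SE ≈ 0.111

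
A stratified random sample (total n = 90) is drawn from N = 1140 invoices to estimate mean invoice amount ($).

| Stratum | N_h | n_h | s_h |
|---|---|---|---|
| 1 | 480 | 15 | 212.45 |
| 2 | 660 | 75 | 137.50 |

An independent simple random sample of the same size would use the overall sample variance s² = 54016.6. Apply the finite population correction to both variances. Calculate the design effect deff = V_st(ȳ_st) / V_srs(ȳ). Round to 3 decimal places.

V̂(ȳ_st) = Σ W_h² (1 − n_h/N_h) s_h²/n_h, with W_h = N_h/N and N = 1140:
  stratum 1: (480/1140)²·(1 − 15/480)·212.45²/15 = 516.781
  stratum 2: (660/1140)²·(1 − 75/660)·137.50²/75 = 74.8918
V_st = 591.673
V_srs = (1 − 90/1140)·54016.6/90 = 552.801
deff = V_st / V_srs = 591.673/552.801 = 1.0703

deff ≈ 1.070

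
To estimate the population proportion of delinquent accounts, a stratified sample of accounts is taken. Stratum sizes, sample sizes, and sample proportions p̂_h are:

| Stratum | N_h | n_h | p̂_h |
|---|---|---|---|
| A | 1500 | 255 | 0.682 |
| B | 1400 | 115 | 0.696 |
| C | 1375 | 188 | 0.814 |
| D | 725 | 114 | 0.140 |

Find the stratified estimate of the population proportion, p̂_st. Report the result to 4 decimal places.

p̂_st ≈ 0.6436

N = 5000; stratum weights W_h = N_h/N.
p̂_st = Σ W_h p̂_h = (1500·0.682 + 1400·0.696 + 1375·0.814 + 725·0.140)/5000 = 0.64363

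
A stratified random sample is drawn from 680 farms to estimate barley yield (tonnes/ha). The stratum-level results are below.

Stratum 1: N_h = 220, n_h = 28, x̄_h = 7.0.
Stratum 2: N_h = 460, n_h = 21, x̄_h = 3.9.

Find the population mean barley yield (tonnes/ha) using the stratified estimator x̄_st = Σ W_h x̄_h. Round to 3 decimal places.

x̄_st ≈ 4.903

N = Σ N_h = 680. Stratum weights W_h = N_h/N.
x̄_st = (220·7.0 + 460·3.9) / 680 = 4.90294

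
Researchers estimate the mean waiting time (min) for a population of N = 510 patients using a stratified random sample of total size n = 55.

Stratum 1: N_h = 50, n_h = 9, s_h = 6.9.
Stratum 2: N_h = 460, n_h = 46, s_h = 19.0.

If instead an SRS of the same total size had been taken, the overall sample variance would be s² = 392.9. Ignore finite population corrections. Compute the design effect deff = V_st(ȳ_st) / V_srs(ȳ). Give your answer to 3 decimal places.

deff ≈ 0.901

V̂(ȳ_st) = Σ W_h² s_h²/n_h, with W_h = N_h/N and N = 510:
  stratum 1: (50/510)²·6.9²/9 = 0.0508458
  stratum 2: (460/510)²·19.0²/46 = 6.38447
V_st = 6.43531
V_srs = s²/n = 392.9/55 = 7.14364
deff = V_st / V_srs = 6.43531/7.14364 = 0.9008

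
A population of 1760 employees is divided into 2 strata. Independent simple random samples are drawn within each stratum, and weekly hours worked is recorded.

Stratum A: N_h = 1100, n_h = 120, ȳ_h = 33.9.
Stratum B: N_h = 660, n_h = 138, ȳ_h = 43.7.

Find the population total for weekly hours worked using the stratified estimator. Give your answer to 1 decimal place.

τ̂_st ≈ 66132.0

τ̂_st = Σ N_h ȳ_h = 1100·33.9 + 660·43.7 = 66132.0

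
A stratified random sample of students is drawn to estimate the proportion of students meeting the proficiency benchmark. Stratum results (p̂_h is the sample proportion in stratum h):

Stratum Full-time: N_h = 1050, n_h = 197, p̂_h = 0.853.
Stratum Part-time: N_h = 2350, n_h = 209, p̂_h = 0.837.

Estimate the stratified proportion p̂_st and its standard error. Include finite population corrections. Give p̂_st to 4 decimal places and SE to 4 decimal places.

p̂_st ≈ 0.8419, SE ≈ 0.0183

N = 3400; stratum weights W_h = N_h/N.
p̂_st = Σ W_h p̂_h = (1050·0.853 + 2350·0.837)/3400 = 0.84194
V̂(p̂_st) = Σ W_h² (1 − n_h/N_h) p̂_h(1−p̂_h)/(n_h−1):
  stratum Full-time: (1050/3400)²·(1 − 197/1050)·0.853·0.147/196 = 4.95668e-05
  stratum Part-time: (2350/3400)²·(1 − 209/2350)·0.837·0.163/208 = 0.00028548
V̂(p̂_st) = 0.000335047; SE = √V̂ = 0.0183043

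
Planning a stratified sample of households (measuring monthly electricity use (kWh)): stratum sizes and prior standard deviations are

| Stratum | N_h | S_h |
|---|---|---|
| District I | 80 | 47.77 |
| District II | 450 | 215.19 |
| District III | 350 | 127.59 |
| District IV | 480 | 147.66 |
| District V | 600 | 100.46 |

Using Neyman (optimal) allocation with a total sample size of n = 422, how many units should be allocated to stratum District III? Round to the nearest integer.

68

Neyman allocation: n_h = n · N_h S_h / Σ N_i S_i, with n = 422.
  stratum District I: N_h·S_h = 80·47.77 = 3821.60
  stratum District II: N_h·S_h = 450·215.19 = 96835.50
  stratum District III: N_h·S_h = 350·127.59 = 44656.50
  stratum District IV: N_h·S_h = 480·147.66 = 70876.80
  stratum District V: N_h·S_h = 600·100.46 = 60276.00
Σ N_h S_h = 276466.40
n for stratum District III = 422·44656.50/276466.40 = 68.164 → 68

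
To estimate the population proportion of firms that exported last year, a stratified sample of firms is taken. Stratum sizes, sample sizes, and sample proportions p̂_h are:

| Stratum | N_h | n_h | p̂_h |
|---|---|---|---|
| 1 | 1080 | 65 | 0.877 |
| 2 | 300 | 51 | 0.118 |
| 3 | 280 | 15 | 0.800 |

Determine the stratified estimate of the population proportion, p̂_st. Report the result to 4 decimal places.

N = 1660; stratum weights W_h = N_h/N.
p̂_st = Σ W_h p̂_h = (1080·0.877 + 300·0.118 + 280·0.800)/1660 = 0.72684

p̂_st ≈ 0.7268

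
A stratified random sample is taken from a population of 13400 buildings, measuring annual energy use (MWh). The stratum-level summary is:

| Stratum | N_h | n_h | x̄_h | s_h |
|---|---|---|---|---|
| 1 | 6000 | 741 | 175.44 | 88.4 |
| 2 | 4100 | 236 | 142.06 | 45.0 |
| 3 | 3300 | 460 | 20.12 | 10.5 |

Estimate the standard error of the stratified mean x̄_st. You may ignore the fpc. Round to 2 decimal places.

SE(x̄_st) ≈ 1.71

V̂(x̄_st) = Σ W_h² s_h²/n_h, with W_h = N_h/N and N = 13400:
  stratum 1: (6000/13400)²·88.4²/741 = 2.11436
  stratum 2: (4100/13400)²·45.0²/236 = 0.803288
  stratum 3: (3300/13400)²·10.5²/460 = 0.0145358
V̂(x̄_st) = 2.93218
SE(x̄_st) = √2.93218 = 1.71236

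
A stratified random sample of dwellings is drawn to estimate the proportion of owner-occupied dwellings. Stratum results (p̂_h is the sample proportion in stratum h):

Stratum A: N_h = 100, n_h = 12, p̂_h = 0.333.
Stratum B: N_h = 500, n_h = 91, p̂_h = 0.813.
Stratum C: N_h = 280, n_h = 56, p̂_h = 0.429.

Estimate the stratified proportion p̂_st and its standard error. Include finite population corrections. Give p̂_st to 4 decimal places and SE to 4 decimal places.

p̂_st ≈ 0.6363, SE ≈ 0.0322

N = 880; stratum weights W_h = N_h/N.
p̂_st = Σ W_h p̂_h = (100·0.333 + 500·0.813 + 280·0.429)/880 = 0.63627
V̂(p̂_st) = Σ W_h² (1 − n_h/N_h) p̂_h(1−p̂_h)/(n_h−1):
  stratum A: (100/880)²·(1 − 12/100)·0.333·0.667/11 = 0.000229454
  stratum B: (500/880)²·(1 − 91/500)·0.813·0.187/90 = 0.000446085
  stratum C: (280/880)²·(1 − 56/280)·0.429·0.571/55 = 0.000360721
V̂(p̂_st) = 0.00103626; SE = √V̂ = 0.032191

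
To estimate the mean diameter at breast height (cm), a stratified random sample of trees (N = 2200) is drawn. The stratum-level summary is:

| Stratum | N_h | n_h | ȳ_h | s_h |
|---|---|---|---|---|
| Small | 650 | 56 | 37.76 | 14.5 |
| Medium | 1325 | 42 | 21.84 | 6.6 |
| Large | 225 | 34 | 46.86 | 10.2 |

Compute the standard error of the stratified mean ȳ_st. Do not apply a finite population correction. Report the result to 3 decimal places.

V̂(ȳ_st) = Σ W_h² s_h²/n_h, with W_h = N_h/N and N = 2200:
  stratum Small: (650/2200)²·14.5²/56 = 0.32774
  stratum Medium: (1325/2200)²·6.6²/42 = 0.376205
  stratum Large: (225/2200)²·10.2²/34 = 0.0320067
V̂(ȳ_st) = 0.735952
SE(ȳ_st) = √0.735952 = 0.857876

SE(ȳ_st) ≈ 0.858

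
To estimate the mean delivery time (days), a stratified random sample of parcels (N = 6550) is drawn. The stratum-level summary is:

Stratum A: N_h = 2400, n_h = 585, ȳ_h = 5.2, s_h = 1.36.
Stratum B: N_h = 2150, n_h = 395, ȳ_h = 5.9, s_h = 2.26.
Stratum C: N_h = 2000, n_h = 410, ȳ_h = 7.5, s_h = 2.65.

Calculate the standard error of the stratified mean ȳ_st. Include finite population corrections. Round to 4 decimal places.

SE(ȳ_st) ≈ 0.0522

V̂(ȳ_st) = Σ W_h² (1 − n_h/N_h) s_h²/n_h, with W_h = N_h/N and N = 6550:
  stratum A: (2400/6550)²·(1 − 585/2400)·1.36²/585 = 0.000321016
  stratum B: (2150/6550)²·(1 − 395/2150)·2.26²/395 = 0.00113724
  stratum C: (2000/6550)²·(1 − 410/2000)·2.65²/410 = 0.00126956
V̂(ȳ_st) = 0.00272782
SE(ȳ_st) = √0.00272782 = 0.0522285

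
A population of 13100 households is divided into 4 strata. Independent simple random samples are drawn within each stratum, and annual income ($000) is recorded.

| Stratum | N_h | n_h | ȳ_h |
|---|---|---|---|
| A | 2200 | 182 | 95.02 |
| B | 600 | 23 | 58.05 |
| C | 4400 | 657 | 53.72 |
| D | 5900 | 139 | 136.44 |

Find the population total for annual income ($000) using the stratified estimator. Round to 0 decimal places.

τ̂_st = Σ N_h ȳ_h = 2200·95.02 + 600·58.05 + 4400·53.72 + 5900·136.44 = 1285238

τ̂_st ≈ 1285238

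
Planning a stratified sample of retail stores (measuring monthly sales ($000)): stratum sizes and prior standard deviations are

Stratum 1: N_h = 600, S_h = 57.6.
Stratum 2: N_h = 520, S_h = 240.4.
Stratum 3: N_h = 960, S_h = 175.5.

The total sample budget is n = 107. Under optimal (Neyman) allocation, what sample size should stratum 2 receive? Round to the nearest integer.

41

Neyman allocation: n_h = n · N_h S_h / Σ N_i S_i, with n = 107.
  stratum 1: N_h·S_h = 600·57.6 = 34560.00
  stratum 2: N_h·S_h = 520·240.4 = 125008.00
  stratum 3: N_h·S_h = 960·175.5 = 168480.00
Σ N_h S_h = 328048.00
n for stratum 2 = 107·125008.00/328048.00 = 40.774 → 41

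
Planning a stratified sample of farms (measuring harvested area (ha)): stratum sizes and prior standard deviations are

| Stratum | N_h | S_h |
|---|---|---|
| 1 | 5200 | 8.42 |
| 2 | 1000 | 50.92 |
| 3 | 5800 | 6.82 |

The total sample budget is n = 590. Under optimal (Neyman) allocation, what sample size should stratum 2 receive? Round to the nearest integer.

Neyman allocation: n_h = n · N_h S_h / Σ N_i S_i, with n = 590.
  stratum 1: N_h·S_h = 5200·8.42 = 43784.00
  stratum 2: N_h·S_h = 1000·50.92 = 50920.00
  stratum 3: N_h·S_h = 5800·6.82 = 39556.00
Σ N_h S_h = 134260.00
n for stratum 2 = 590·50920.00/134260.00 = 223.766 → 224

224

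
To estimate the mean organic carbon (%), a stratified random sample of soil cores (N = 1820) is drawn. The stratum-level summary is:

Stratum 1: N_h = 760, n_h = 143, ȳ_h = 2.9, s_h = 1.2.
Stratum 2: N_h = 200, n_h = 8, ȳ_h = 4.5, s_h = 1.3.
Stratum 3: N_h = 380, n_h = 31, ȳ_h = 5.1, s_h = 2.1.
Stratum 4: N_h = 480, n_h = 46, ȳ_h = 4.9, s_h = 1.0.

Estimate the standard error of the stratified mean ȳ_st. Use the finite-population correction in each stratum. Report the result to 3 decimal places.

V̂(ȳ_st) = Σ W_h² (1 − n_h/N_h) s_h²/n_h, with W_h = N_h/N and N = 1820:
  stratum 1: (760/1820)²·(1 − 143/760)·1.2²/143 = 0.00142555
  stratum 2: (200/1820)²·(1 − 8/200)·1.3²/8 = 0.00244898
  stratum 3: (380/1820)²·(1 − 31/380)·2.1²/31 = 0.00569565
  stratum 4: (480/1820)²·(1 − 46/480)·1.0²/46 = 0.00136719
V̂(ȳ_st) = 0.0109374
SE(ȳ_st) = √0.0109374 = 0.104582

SE(ȳ_st) ≈ 0.105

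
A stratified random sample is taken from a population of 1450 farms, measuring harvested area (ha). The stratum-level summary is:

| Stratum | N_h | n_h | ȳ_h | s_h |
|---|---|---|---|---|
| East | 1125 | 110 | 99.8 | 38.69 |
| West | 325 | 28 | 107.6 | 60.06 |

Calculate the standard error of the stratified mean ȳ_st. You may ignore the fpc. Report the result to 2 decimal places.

V̂(ȳ_st) = Σ W_h² s_h²/n_h, with W_h = N_h/N and N = 1450:
  stratum East: (1125/1450)²·38.69²/110 = 8.1917
  stratum West: (325/1450)²·60.06²/28 = 6.47207
V̂(ȳ_st) = 14.6638
SE(ȳ_st) = √14.6638 = 3.82933

SE(ȳ_st) ≈ 3.83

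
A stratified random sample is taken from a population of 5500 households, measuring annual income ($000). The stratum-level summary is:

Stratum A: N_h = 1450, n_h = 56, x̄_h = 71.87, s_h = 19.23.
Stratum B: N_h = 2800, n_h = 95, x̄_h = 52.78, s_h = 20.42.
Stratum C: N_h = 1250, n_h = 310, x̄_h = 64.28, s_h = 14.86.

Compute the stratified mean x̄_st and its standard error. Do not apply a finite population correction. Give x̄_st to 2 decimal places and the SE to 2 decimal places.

x̄_st ≈ 60.43, SE ≈ 1.28

x̄_st = Σ W_h x̄_h = (1450·71.87 + 2800·52.78 + 1250·64.28)/5500 = 60.42645
V̂(x̄_st) = Σ W_h² s_h²/n_h, with W_h = N_h/N and N = 5500:
  stratum A: (1450/5500)²·19.23²/56 = 0.458967
  stratum B: (2800/5500)²·20.42²/95 = 1.13757
  stratum C: (1250/5500)²·14.86²/310 = 0.0367935
V̂(x̄_st) = 1.63333
SE(x̄_st) = √1.63333 = 1.27802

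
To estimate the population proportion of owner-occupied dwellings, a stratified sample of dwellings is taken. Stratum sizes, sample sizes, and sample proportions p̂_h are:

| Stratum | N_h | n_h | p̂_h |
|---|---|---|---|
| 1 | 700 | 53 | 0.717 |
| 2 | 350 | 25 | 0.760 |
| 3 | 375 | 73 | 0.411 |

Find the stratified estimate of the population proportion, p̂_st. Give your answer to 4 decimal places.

p̂_st ≈ 0.6470

N = 1425; stratum weights W_h = N_h/N.
p̂_st = Σ W_h p̂_h = (700·0.717 + 350·0.760 + 375·0.411)/1425 = 0.64704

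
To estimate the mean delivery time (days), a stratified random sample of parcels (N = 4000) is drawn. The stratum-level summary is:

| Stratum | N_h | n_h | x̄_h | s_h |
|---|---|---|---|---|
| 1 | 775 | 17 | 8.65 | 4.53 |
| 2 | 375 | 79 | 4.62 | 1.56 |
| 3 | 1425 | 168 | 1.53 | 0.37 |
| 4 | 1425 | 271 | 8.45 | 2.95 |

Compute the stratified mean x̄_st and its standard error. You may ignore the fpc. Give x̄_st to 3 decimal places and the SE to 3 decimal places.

x̄_st = Σ W_h x̄_h = (775·8.65 + 375·4.62 + 1425·1.53 + 1425·8.45)/4000 = 5.66444
V̂(x̄_st) = Σ W_h² s_h²/n_h, with W_h = N_h/N and N = 4000:
  stratum 1: (775/4000)²·4.53²/17 = 0.0453138
  stratum 2: (375/4000)²·1.56²/79 = 0.000270748
  stratum 3: (1425/4000)²·0.37²/168 = 0.00010342
  stratum 4: (1425/4000)²·2.95²/271 = 0.00407553
V̂(x̄_st) = 0.0497635
SE(x̄_st) = √0.0497635 = 0.223077

x̄_st ≈ 5.664, SE ≈ 0.223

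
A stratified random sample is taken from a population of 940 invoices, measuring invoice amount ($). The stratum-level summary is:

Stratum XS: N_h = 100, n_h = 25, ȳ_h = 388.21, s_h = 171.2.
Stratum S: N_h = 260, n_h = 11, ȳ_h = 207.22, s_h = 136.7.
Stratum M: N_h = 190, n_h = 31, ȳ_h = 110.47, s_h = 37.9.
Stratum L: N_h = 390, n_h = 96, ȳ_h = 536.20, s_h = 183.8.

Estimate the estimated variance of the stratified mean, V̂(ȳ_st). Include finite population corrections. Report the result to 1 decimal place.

V̂(ȳ_st) = Σ W_h² (1 − n_h/N_h) s_h²/n_h, with W_h = N_h/N and N = 940:
  stratum XS: (100/940)²·(1 − 25/100)·171.2²/25 = 9.95115
  stratum S: (260/940)²·(1 − 11/260)·136.7²/11 = 124.469
  stratum M: (190/940)²·(1 − 31/190)·37.9²/31 = 1.58421
  stratum L: (390/940)²·(1 − 96/390)·183.8²/96 = 45.6642
V̂(ȳ_st) = 181.669

V̂(ȳ_st) ≈ 181.7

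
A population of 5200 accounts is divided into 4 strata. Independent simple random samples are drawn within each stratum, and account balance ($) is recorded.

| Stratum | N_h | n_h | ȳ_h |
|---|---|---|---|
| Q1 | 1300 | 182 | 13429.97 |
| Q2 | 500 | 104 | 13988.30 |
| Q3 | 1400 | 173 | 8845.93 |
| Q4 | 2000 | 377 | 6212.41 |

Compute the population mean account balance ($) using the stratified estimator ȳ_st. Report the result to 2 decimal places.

ȳ_st ≈ 9473.51

N = Σ N_h = 5200. Stratum weights W_h = N_h/N.
ȳ_st = (1300·13429.97 + 500·13988.30 + 1400·8845.93 + 2000·6212.41) / 5200 = 9473.5063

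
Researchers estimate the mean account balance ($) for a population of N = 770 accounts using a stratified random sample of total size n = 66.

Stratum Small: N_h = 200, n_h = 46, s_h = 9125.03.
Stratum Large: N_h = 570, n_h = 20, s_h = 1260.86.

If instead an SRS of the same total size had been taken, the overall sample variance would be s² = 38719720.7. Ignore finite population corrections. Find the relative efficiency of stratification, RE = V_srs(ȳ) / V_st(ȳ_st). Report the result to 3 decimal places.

V̂(ȳ_st) = Σ W_h² s_h²/n_h, with W_h = N_h/N and N = 770:
  stratum Small: (200/770)²·9125.03²/46 = 122121
  stratum Large: (570/770)²·1260.86²/20 = 43558.4
V_st = 165679
V_srs = s²/n = 38719720.7/66 = 586662
Relative efficiency = V_srs / V_st = 586662/165679 = 3.5410

RE ≈ 3.541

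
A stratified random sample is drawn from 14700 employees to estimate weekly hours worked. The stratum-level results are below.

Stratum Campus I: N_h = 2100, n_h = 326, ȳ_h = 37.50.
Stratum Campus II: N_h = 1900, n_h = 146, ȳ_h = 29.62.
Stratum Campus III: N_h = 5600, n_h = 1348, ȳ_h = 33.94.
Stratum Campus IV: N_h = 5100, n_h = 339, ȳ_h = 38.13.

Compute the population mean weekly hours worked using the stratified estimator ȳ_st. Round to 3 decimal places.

ȳ_st ≈ 35.344

N = Σ N_h = 14700. Stratum weights W_h = N_h/N.
ȳ_st = (2100·37.50 + 1900·29.62 + 5600·33.94 + 5100·38.13) / 14700 = 35.34388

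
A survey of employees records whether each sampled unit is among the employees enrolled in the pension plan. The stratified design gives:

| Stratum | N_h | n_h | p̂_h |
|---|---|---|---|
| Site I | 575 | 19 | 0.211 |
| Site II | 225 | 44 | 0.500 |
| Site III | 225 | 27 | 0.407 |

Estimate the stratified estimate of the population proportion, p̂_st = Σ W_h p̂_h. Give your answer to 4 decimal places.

p̂_st ≈ 0.3175

N = 1025; stratum weights W_h = N_h/N.
p̂_st = Σ W_h p̂_h = (575·0.211 + 225·0.500 + 225·0.407)/1025 = 0.31746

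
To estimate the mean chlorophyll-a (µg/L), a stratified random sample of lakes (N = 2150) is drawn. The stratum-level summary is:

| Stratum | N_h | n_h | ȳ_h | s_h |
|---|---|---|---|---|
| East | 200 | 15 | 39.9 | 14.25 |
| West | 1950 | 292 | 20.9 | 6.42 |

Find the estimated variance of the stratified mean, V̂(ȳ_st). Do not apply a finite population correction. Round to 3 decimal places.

V̂(ȳ_st) ≈ 0.233

V̂(ȳ_st) = Σ W_h² s_h²/n_h, with W_h = N_h/N and N = 2150:
  stratum East: (200/2150)²·14.25²/15 = 0.117144
  stratum West: (1950/2150)²·6.42²/292 = 0.116113
V̂(ȳ_st) = 0.233257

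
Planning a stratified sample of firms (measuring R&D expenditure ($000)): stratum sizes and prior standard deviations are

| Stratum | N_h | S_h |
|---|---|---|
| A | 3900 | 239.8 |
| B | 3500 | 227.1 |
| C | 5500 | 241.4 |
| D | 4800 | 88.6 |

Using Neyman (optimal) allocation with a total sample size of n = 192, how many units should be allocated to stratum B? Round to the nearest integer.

44

Neyman allocation: n_h = n · N_h S_h / Σ N_i S_i, with n = 192.
  stratum A: N_h·S_h = 3900·239.8 = 935220.00
  stratum B: N_h·S_h = 3500·227.1 = 794850.00
  stratum C: N_h·S_h = 5500·241.4 = 1327700.00
  stratum D: N_h·S_h = 4800·88.6 = 425280.00
Σ N_h S_h = 3483050.00
n for stratum B = 192·794850.00/3483050.00 = 43.815 → 44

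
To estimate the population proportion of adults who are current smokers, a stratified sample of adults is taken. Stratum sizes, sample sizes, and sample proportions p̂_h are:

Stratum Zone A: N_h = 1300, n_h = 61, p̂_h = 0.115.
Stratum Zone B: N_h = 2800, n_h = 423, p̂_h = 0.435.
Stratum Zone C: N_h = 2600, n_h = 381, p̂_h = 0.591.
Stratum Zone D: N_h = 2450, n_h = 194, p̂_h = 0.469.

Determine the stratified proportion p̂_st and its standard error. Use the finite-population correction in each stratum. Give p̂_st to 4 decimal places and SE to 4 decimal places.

N = 9150; stratum weights W_h = N_h/N.
p̂_st = Σ W_h p̂_h = (1300·0.115 + 2800·0.435 + 2600·0.591 + 2450·0.469)/9150 = 0.44297
V̂(p̂_st) = Σ W_h² (1 − n_h/N_h) p̂_h(1−p̂_h)/(n_h−1):
  stratum Zone A: (1300/9150)²·(1 − 61/1300)·0.115·0.885/60 = 3.26334e-05
  stratum Zone B: (2800/9150)²·(1 − 423/2800)·0.435·0.565/422 = 4.62989e-05
  stratum Zone C: (2600/9150)²·(1 − 381/2600)·0.591·0.409/380 = 4.38345e-05
  stratum Zone D: (2450/9150)²·(1 − 194/2450)·0.469·0.531/193 = 8.51869e-05
V̂(p̂_st) = 0.000207954; SE = √V̂ = 0.0144206

p̂_st ≈ 0.4430, SE ≈ 0.0144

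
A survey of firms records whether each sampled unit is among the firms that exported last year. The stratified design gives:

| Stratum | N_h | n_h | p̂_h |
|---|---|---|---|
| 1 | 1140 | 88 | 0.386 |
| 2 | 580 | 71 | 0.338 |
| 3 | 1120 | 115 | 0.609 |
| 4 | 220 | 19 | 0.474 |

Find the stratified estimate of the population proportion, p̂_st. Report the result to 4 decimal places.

p̂_st ≈ 0.4648

N = 3060; stratum weights W_h = N_h/N.
p̂_st = Σ W_h p̂_h = (1140·0.386 + 580·0.338 + 1120·0.609 + 220·0.474)/3060 = 0.46485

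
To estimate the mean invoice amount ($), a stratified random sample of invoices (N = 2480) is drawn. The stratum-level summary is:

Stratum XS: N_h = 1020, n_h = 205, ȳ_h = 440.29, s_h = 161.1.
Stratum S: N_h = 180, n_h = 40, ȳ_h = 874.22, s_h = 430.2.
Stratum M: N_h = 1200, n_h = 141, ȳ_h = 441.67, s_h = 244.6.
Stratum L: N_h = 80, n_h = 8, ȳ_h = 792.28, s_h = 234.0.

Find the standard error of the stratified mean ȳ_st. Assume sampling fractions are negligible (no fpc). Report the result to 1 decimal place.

SE(ȳ_st) ≈ 12.3

V̂(ȳ_st) = Σ W_h² s_h²/n_h, with W_h = N_h/N and N = 2480:
  stratum XS: (1020/2480)²·161.1²/205 = 21.4158
  stratum S: (180/2480)²·430.2²/40 = 24.3738
  stratum M: (1200/2480)²·244.6²/141 = 99.3466
  stratum L: (80/2480)²·234.0²/8 = 7.12227
V̂(ȳ_st) = 152.258
SE(ȳ_st) = √152.258 = 12.3393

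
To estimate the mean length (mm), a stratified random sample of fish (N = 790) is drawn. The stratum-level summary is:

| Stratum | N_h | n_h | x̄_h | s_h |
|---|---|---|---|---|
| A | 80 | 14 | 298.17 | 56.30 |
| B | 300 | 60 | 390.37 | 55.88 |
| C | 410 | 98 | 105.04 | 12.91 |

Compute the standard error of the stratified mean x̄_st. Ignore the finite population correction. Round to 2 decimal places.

SE(x̄_st) ≈ 3.21

V̂(x̄_st) = Σ W_h² s_h²/n_h, with W_h = N_h/N and N = 790:
  stratum A: (80/790)²·56.30²/14 = 2.32175
  stratum B: (300/790)²·55.88²/60 = 7.50499
  stratum C: (410/790)²·12.91²/98 = 0.458079
V̂(x̄_st) = 10.2848
SE(x̄_st) = √10.2848 = 3.20699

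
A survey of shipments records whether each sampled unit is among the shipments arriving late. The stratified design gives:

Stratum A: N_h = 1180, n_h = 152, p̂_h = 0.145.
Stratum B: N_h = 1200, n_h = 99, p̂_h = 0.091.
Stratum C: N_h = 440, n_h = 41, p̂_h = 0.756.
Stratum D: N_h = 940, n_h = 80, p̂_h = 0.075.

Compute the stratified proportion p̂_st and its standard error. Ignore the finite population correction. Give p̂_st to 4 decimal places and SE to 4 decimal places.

N = 3760; stratum weights W_h = N_h/N.
p̂_st = Σ W_h p̂_h = (1180·0.145 + 1200·0.091 + 440·0.756 + 940·0.075)/3760 = 0.18177
V̂(p̂_st) = Σ W_h² p̂_h(1−p̂_h)/(n_h−1):
  stratum A: (1180/3760)²·0.145·0.855/151 = 8.08622e-05
  stratum B: (1200/3760)²·0.091·0.909/98 = 8.59738e-05
  stratum C: (440/3760)²·0.756·0.244/40 = 6.31512e-05
  stratum D: (940/3760)²·0.075·0.925/79 = 5.48853e-05
V̂(p̂_st) = 0.000284872; SE = √V̂ = 0.0168782

p̂_st ≈ 0.1818, SE ≈ 0.0169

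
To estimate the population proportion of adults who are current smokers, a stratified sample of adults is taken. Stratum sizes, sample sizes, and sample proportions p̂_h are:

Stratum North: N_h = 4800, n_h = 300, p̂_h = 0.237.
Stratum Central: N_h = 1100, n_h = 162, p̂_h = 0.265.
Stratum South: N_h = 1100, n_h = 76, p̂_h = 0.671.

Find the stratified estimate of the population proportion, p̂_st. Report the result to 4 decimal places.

p̂_st ≈ 0.3096

N = 7000; stratum weights W_h = N_h/N.
p̂_st = Σ W_h p̂_h = (4800·0.237 + 1100·0.265 + 1100·0.671)/7000 = 0.30960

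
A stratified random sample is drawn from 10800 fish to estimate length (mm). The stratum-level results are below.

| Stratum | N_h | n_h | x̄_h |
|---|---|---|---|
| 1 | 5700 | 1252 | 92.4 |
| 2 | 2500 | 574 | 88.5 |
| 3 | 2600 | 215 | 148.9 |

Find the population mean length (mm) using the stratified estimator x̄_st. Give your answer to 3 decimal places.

N = Σ N_h = 10800. Stratum weights W_h = N_h/N.
x̄_st = (5700·92.4 + 2500·88.5 + 2600·148.9) / 10800 = 105.09907

x̄_st ≈ 105.099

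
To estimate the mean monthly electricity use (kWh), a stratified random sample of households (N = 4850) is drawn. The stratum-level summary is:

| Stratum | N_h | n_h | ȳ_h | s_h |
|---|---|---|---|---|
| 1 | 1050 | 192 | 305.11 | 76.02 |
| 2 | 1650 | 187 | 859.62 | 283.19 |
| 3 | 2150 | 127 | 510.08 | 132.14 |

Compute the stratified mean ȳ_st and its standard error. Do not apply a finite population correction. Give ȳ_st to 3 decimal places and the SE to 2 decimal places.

ȳ_st ≈ 584.621, SE ≈ 8.84

ȳ_st = Σ W_h ȳ_h = (1050·305.11 + 1650·859.62 + 2150·510.08)/4850 = 584.62072
V̂(ȳ_st) = Σ W_h² s_h²/n_h, with W_h = N_h/N and N = 4850:
  stratum 1: (1050/4850)²·76.02²/192 = 1.41075
  stratum 2: (1650/4850)²·283.19²/187 = 49.6362
  stratum 3: (2150/4850)²·132.14²/127 = 27.0183
V̂(ȳ_st) = 78.0653
SE(ȳ_st) = √78.0653 = 8.83546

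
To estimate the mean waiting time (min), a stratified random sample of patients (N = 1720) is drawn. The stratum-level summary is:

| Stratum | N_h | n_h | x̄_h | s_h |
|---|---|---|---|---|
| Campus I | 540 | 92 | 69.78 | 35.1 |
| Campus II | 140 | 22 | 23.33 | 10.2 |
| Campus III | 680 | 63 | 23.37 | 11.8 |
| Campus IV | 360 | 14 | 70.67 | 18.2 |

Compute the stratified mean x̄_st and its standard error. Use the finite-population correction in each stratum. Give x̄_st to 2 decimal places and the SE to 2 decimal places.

x̄_st = Σ W_h x̄_h = (540·69.78 + 140·23.33 + 680·23.37 + 360·70.67)/1720 = 47.83733
V̂(x̄_st) = Σ W_h² (1 − n_h/N_h) s_h²/n_h, with W_h = N_h/N and N = 1720:
  stratum Campus I: (540/1720)²·(1 − 92/540)·35.1²/92 = 1.09507
  stratum Campus II: (140/1720)²·(1 − 22/140)·10.2²/22 = 0.0264077
  stratum Campus III: (680/1720)²·(1 − 63/680)·11.8²/63 = 0.313444
  stratum Campus IV: (360/1720)²·(1 − 14/360)·18.2²/14 = 0.996177
V̂(x̄_st) = 2.4311
SE(x̄_st) = √2.4311 = 1.5592

x̄_st ≈ 47.84, SE ≈ 1.56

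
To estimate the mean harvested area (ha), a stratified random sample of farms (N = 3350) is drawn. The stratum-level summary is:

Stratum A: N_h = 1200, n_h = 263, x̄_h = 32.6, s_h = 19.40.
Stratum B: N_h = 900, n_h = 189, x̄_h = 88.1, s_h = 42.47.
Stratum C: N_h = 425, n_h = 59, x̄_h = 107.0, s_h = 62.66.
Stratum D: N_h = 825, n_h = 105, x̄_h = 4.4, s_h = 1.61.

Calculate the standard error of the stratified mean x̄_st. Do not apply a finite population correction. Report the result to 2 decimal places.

V̂(x̄_st) = Σ W_h² s_h²/n_h, with W_h = N_h/N and N = 3350:
  stratum A: (1200/3350)²·19.40²/263 = 0.18362
  stratum B: (900/3350)²·42.47²/189 = 0.688808
  stratum C: (425/3350)²·62.66²/59 = 1.07107
  stratum D: (825/3350)²·1.61²/105 = 0.0014972
V̂(x̄_st) = 1.94499
SE(x̄_st) = √1.94499 = 1.39463

SE(x̄_st) ≈ 1.39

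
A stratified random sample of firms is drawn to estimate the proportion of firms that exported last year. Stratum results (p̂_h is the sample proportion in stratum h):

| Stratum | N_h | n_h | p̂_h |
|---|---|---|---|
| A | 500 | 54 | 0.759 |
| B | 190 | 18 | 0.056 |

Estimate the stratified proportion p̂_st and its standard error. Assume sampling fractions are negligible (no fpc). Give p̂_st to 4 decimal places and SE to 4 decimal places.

p̂_st ≈ 0.5654, SE ≈ 0.0453

N = 690; stratum weights W_h = N_h/N.
p̂_st = Σ W_h p̂_h = (500·0.759 + 190·0.056)/690 = 0.56542
V̂(p̂_st) = Σ W_h² p̂_h(1−p̂_h)/(n_h−1):
  stratum A: (500/690)²·0.759·0.241/53 = 0.00181228
  stratum B: (190/690)²·0.056·0.944/17 = 0.000235787
V̂(p̂_st) = 0.00204806; SE = √V̂ = 0.0452556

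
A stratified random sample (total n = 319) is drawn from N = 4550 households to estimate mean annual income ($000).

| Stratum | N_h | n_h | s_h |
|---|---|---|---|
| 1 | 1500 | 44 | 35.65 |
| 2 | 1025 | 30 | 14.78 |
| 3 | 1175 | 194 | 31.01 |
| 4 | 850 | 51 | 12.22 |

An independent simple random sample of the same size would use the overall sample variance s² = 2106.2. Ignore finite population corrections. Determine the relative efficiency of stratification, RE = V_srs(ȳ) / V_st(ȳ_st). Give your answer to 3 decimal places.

V̂(ȳ_st) = Σ W_h² s_h²/n_h, with W_h = N_h/N and N = 4550:
  stratum 1: (1500/4550)²·35.65²/44 = 3.13925
  stratum 2: (1025/4550)²·14.78²/30 = 0.369532
  stratum 3: (1175/4550)²·31.01²/194 = 0.330563
  stratum 4: (850/4550)²·12.22²/51 = 0.102185
V_st = 3.94153
V_srs = s²/n = 2106.2/319 = 6.60251
Relative efficiency = V_srs / V_st = 6.60251/3.94153 = 1.6751

RE ≈ 1.675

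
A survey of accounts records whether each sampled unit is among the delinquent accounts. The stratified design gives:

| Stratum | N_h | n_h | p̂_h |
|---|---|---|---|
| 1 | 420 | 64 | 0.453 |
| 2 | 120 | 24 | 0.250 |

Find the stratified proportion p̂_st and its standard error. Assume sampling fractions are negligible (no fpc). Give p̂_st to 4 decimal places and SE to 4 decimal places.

p̂_st ≈ 0.4079, SE ≈ 0.0527

N = 540; stratum weights W_h = N_h/N.
p̂_st = Σ W_h p̂_h = (420·0.453 + 120·0.250)/540 = 0.40789
V̂(p̂_st) = Σ W_h² p̂_h(1−p̂_h)/(n_h−1):
  stratum 1: (420/540)²·0.453·0.547/63 = 0.00237934
  stratum 2: (120/540)²·0.250·0.750/23 = 0.000402576
V̂(p̂_st) = 0.00278191; SE = √V̂ = 0.0527439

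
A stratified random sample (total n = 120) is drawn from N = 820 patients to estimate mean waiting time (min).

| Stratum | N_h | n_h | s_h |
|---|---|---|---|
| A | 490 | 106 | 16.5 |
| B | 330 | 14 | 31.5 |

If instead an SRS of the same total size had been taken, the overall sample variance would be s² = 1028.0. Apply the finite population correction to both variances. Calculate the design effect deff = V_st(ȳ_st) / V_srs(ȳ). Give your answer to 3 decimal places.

deff ≈ 1.601

V̂(ȳ_st) = Σ W_h² (1 − n_h/N_h) s_h²/n_h, with W_h = N_h/N and N = 820:
  stratum A: (490/820)²·(1 − 106/490)·16.5²/106 = 0.718723
  stratum B: (330/820)²·(1 − 14/330)·31.5²/14 = 10.9917
V_st = 11.7105
V_srs = (1 − 120/820)·1028.0/120 = 7.31301
deff = V_st / V_srs = 11.7105/7.31301 = 1.6013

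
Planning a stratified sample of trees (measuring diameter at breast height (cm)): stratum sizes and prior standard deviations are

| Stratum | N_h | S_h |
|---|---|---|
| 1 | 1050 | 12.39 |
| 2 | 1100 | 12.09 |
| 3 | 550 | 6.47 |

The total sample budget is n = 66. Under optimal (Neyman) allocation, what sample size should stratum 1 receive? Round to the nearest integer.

Neyman allocation: n_h = n · N_h S_h / Σ N_i S_i, with n = 66.
  stratum 1: N_h·S_h = 1050·12.39 = 13009.50
  stratum 2: N_h·S_h = 1100·12.09 = 13299.00
  stratum 3: N_h·S_h = 550·6.47 = 3558.50
Σ N_h S_h = 29867.00
n for stratum 1 = 66·13009.50/29867.00 = 28.748 → 29

29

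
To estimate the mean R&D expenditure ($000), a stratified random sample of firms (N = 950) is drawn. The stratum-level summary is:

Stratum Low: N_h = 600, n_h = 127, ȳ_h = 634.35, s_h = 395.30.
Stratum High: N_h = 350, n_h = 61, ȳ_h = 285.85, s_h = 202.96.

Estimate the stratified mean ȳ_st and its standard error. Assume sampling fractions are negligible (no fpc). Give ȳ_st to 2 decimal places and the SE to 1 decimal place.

ȳ_st = Σ W_h ȳ_h = (600·634.35 + 350·285.85)/950 = 505.95526
V̂(ȳ_st) = Σ W_h² s_h²/n_h, with W_h = N_h/N and N = 950:
  stratum Low: (600/950)²·395.30²/127 = 490.801
  stratum High: (350/950)²·202.96²/61 = 91.66
V̂(ȳ_st) = 582.461
SE(ȳ_st) = √582.461 = 24.1342

ȳ_st ≈ 505.96, SE ≈ 24.1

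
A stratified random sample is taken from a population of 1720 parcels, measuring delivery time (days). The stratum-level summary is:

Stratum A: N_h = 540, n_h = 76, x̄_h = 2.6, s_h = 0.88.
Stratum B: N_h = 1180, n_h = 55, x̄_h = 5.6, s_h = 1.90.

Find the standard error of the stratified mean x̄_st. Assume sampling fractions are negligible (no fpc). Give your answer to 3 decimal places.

V̂(x̄_st) = Σ W_h² s_h²/n_h, with W_h = N_h/N and N = 1720:
  stratum A: (540/1720)²·0.88²/76 = 0.00100434
  stratum B: (1180/1720)²·1.90²/55 = 0.0308924
V̂(x̄_st) = 0.0318967
SE(x̄_st) = √0.0318967 = 0.178597

SE(x̄_st) ≈ 0.179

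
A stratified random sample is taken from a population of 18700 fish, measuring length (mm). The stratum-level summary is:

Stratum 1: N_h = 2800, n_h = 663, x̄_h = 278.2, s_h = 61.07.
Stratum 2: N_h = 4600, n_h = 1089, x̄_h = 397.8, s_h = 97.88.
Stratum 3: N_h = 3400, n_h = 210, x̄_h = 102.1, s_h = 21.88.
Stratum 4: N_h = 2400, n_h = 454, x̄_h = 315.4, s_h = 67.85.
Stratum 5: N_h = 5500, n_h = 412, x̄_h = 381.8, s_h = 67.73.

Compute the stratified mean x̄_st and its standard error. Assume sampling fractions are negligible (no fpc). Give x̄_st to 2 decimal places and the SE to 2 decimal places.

x̄_st ≈ 310.85, SE ≈ 1.37

x̄_st = Σ W_h x̄_h = (2800·278.2 + 4600·397.8 + 3400·102.1 + 2400·315.4 + 5500·381.8)/18700 = 310.84706
V̂(x̄_st) = Σ W_h² s_h²/n_h, with W_h = N_h/N and N = 18700:
  stratum 1: (2800/18700)²·61.07²/663 = 0.126117
  stratum 2: (4600/18700)²·97.88²/1089 = 0.532344
  stratum 3: (3400/18700)²·21.88²/210 = 0.0753616
  stratum 4: (2400/18700)²·67.85²/454 = 0.167026
  stratum 5: (5500/18700)²·67.73²/412 = 0.963179
V̂(x̄_st) = 1.86403
SE(x̄_st) = √1.86403 = 1.36529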